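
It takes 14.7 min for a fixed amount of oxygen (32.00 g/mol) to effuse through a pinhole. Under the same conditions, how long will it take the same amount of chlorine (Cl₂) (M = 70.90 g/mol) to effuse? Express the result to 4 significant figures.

21.88 min

Graham's law gives t_Cl₂/t_O₂ = √(M_Cl₂/M_O₂) = √(70.90/32.00) = √2.216 = 1.488.
So the time for Cl₂ is 14.7 × 1.488 = 21.88 min.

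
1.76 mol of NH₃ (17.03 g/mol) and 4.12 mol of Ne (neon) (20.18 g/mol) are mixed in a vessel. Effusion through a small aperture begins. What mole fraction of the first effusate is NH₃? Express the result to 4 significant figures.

0.3174

The effusion rate of species i is ∝ p_i/√M_i ∝ n_i/√M_i.
Mole fraction of NH₃ in the effusate = (n_NH₃/√M_NH₃) / (n_NH₃/√M_NH₃ + n_Ne/√M_Ne)
= (1.76/√17.03) / (1.76/√17.03 + 4.12/√20.18) = 0.4265/(0.4265 + 0.9171) = 0.3174.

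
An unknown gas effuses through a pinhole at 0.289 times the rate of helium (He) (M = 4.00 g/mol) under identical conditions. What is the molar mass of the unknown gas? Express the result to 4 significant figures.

By Graham's law, rate_X/rate_He = √(M_He/M_X).
0.289 = √(4.00/M_X)
M_X = 4.00 / 0.289² = 4.00 / 0.08352 = 47.89 g/mol

47.89 g/mol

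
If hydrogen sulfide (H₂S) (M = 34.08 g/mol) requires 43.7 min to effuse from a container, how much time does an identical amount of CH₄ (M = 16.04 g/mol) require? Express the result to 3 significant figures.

30.0 min

From Graham's law, t_CH₄/t_H₂S = √(M_CH₄/M_H₂S) = √(16.04/34.08) = √0.4707 = 0.6860.
So the time for CH₄ is 43.7 × 0.6860 = 30.0 min.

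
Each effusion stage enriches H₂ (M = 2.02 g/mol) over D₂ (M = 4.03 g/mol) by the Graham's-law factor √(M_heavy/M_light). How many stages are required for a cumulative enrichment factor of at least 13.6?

8

With α = √(4.03/2.02) per stage, ln α = ½ ln(1.99505) = 0.3453.
Need α^N ≥ 13.6 ⇒ N ≥ ln(13.6) / ln α = 2.610 / 0.3453 = 7.56.
So at least 8 stages are needed.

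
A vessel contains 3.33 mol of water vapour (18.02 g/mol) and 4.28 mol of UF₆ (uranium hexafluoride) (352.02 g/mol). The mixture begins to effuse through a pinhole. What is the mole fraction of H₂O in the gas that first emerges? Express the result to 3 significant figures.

0.775

Effusion rate of each component ∝ n_i/√M_i (partial pressure × 1/√M).
So x_H₂O in the escaping gas = (n_H₂O/√M_H₂O) / Σ(n_i/√M_i)
= (3.33/√18.02) / (3.33/√18.02 + 4.28/√352.02) = 0.7845/(0.7845 + 0.2281) = 0.775.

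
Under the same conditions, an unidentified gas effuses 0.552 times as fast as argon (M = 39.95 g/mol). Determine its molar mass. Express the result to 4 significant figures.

131.1 g/mol

Graham's law gives rate_X/rate_Ar = √(M_Ar/M_X).
0.552 = √(39.95/M_X)
M_X = 39.95 / 0.552² = 39.95 / 0.3047 = 131.1 g/mol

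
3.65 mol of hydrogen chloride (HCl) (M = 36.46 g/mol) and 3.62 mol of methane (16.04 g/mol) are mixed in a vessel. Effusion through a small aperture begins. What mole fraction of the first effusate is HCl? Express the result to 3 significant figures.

Rate_i ∝ x_i/√M_i (Graham's law weighted by mole fraction), so the effusate composition follows n_i/√M_i.
Mole fraction of HCl in the effusate = (n_HCl/√M_HCl) / (n_HCl/√M_HCl + n_CH₄/√M_CH₄)
= (3.65/√36.46) / (3.65/√36.46 + 3.62/√16.04) = 0.6045/(0.6045 + 0.9039) = 0.401.

0.401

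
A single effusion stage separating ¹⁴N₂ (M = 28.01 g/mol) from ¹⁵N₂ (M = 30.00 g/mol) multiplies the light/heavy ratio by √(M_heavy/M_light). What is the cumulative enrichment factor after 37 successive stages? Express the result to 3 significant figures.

The single-stage factor is √(M_heavy/M_light), so 37 stages give [√(30.00/28.01)]^37 = (30.00/28.01)^(37/2).
= 1.07105^(37/2) = 3.56.

3.56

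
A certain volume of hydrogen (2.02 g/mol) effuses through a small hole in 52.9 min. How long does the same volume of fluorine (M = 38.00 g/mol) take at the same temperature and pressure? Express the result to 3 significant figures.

229 min

Using Graham's law: t_F₂/t_H₂ = √(M_F₂/M_H₂) = √(38.00/2.02) = √18.81 = 4.337.
So the time for F₂ is 52.9 × 4.337 = 229 min.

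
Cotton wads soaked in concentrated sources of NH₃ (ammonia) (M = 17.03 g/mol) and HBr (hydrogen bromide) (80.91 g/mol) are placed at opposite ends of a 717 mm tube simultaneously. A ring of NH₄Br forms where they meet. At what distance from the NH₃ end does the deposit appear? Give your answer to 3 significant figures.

492 mm

The fronts meet when d_NH₃ + d_HBr = L with d_NH₃/d_HBr = √(M_HBr/M_NH₃) (Graham's law). Here √(M_HBr/M_NH₃) = √(80.91/17.03) = 2.180.
With d_NH₃ + d_HBr = 717 mm, d_HBr = 717/(1 + 2.180) = 225.5 mm.
d_NH₃ = 717 − 225.5 = 492 mm.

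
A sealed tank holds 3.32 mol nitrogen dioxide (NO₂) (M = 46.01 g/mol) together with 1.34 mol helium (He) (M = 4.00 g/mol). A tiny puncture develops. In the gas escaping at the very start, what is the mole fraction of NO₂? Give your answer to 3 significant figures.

0.422

The effusion rate of species i is ∝ p_i/√M_i ∝ n_i/√M_i.
x_NO₂(eff) = (n_NO₂/√M_NO₂) / (n_NO₂/√M_NO₂ + n_He/√M_He)
= (3.32/√46.01) / (3.32/√46.01 + 1.34/√4.00) = 0.4895/(0.4895 + 0.6700) = 0.422.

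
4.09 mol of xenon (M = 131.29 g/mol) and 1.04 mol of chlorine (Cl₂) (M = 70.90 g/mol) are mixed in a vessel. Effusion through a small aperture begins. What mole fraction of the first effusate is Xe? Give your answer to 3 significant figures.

Each component's effusion rate ∝ (its partial pressure)·(1/√M) ∝ n_i/√M_i.
So x_Xe in the escaping gas = (n_Xe/√M_Xe) / Σ(n_i/√M_i)
= (4.09/√131.29) / (4.09/√131.29 + 1.04/√70.90) = 0.3570/(0.3570 + 0.1235) = 0.743.

0.743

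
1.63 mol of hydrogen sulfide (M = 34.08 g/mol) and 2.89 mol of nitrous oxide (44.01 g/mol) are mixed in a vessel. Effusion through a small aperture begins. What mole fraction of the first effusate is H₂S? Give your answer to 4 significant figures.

Effusion rate of each component ∝ n_i/√M_i (partial pressure × 1/√M).
x_H₂S(eff) = (n_H₂S/√M_H₂S) / (n_H₂S/√M_H₂S + n_N₂O/√M_N₂O)
= (1.63/√34.08) / (1.63/√34.08 + 2.89/√44.01) = 0.2792/(0.2792 + 0.4356) = 0.3906.

0.3906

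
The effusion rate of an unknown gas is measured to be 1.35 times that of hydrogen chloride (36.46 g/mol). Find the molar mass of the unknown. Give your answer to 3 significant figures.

Graham's law gives rate_X/rate_HCl = √(M_HCl/M_X).
1.35 = √(36.46/M_X)
M_X = 36.46 / 1.35² = 36.46 / 1.823 = 20.0 g/mol

20.0 g/mol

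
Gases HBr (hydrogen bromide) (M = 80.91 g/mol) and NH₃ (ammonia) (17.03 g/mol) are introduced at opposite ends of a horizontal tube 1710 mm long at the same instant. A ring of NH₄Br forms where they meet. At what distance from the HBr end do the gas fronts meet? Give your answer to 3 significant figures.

538 mm

In equal time, each gas travels a distance ∝ its rate ∝ 1/√M, so d_HBr/d_NH₃ = √(M_NH₃/M_HBr) = √(17.03/80.91) = 0.4588.
With d_HBr + d_NH₃ = 1710 mm, d_NH₃ = 1710/(1 + 0.4588) = 1172 mm.
d_HBr = 1710 − 1172 = 538 mm.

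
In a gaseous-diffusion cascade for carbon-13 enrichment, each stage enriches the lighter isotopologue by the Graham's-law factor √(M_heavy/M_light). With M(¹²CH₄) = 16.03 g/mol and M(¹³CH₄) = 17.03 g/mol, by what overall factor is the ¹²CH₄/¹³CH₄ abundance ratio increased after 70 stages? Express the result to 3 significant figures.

After 70 stages the ratio has grown by (√(17.03/16.03))^70 = (17.03/16.03)^(70/2).
= 1.06238^35 = 8.31.

8.31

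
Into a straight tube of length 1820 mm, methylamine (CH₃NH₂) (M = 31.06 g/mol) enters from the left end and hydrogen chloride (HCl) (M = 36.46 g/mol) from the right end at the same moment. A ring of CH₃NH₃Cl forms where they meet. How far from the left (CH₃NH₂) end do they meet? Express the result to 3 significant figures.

Graham's law gives d_CH₃NH₂/d_HCl = rate_CH₃NH₂/rate_HCl = √(M_HCl/M_CH₃NH₂) = √(36.46/31.06) = 1.083.
With d_CH₃NH₂ + d_HCl = 1820 mm, d_HCl = 1820/(1 + 1.083) = 873.6 mm.
d_CH₃NH₂ = 1820 − 873.6 = 946 mm.

946 mm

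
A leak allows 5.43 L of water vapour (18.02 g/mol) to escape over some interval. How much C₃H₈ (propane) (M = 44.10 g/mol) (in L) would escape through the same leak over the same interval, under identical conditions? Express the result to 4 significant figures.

3.471 L

Using Graham's law: rate_C₃H₈/rate_H₂O = √(M_H₂O/M_C₃H₈) = √(18.02/44.10) = √0.4086 = 0.6392.
So the volume for C₃H₈ is 5.43 × 0.6392 = 3.471 L.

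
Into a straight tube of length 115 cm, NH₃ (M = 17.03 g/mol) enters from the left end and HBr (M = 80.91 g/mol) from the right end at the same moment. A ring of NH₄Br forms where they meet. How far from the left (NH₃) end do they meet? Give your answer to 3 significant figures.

In equal time, each gas travels a distance ∝ its rate ∝ 1/√M, so d_NH₃/d_HBr = √(M_HBr/M_NH₃) = √(80.91/17.03) = 2.180.
With d_NH₃ + d_HBr = 115 cm, d_HBr = 115/(1 + 2.180) = 36.17 cm.
d_NH₃ = 115 − 36.17 = 78.8 cm.

78.8 cm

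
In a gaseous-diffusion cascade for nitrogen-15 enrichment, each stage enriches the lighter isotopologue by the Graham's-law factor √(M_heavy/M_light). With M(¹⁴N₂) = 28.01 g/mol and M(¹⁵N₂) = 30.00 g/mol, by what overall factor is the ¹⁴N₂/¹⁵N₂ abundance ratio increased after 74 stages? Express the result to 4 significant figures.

12.67

Overall factor = α^74 with α = √(30.00/28.01), i.e. (30.00/28.01)^(74/2).
= 1.07105^37 = 12.67.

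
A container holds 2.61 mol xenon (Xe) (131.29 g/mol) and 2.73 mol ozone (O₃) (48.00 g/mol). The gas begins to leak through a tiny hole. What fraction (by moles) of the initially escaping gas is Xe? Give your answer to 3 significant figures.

0.366

Effusion rate of each component ∝ n_i/√M_i (partial pressure × 1/√M).
x_Xe(eff) = (n_Xe/√M_Xe) / (n_Xe/√M_Xe + n_O₃/√M_O₃)
= (2.61/√131.29) / (2.61/√131.29 + 2.73/√48.00) = 0.2278/(0.2278 + 0.3940) = 0.366.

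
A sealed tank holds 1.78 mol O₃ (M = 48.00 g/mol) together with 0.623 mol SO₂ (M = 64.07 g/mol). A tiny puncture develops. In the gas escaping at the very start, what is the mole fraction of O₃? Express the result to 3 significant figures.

0.767

Effusion rate of each component ∝ n_i/√M_i (partial pressure × 1/√M).
Mole fraction of O₃ in the effusate = (n_O₃/√M_O₃) / (n_O₃/√M_O₃ + n_SO₂/√M_SO₂)
= (1.78/√48.00) / (1.78/√48.00 + 0.623/√64.07) = 0.2569/(0.2569 + 0.07783) = 0.767.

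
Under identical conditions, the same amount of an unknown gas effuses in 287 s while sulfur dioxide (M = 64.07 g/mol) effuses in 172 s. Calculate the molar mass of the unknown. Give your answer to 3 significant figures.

178 g/mol

Since effusion rate ∝ 1/√M, t_X/t_SO₂ = √(M_X/M_SO₂).
287/172 = 1.669 = √(M_X/64.07)
M_X = 64.07 × 1.669² = 64.07 × 2.784 = 178 g/mol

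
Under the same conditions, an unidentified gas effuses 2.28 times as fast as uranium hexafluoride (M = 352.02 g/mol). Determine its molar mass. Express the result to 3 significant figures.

67.7 g/mol

By Graham's law, rate_X/rate_UF₆ = √(M_UF₆/M_X).
2.28 = √(352.02/M_X)
M_X = 352.02 / 2.28² = 352.02 / 5.198 = 67.7 g/mol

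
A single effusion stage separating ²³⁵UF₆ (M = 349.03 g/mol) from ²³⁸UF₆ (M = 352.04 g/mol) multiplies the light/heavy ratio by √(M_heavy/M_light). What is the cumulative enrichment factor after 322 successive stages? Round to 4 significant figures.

After 322 stages the ratio has grown by (√(352.04/349.03))^322 = (352.04/349.03)^(322/2).
= 1.00862^161 = 3.985.

3.985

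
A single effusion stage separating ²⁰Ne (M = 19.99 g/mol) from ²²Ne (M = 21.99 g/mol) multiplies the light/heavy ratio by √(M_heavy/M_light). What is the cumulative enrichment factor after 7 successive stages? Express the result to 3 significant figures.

1.40

The single-stage factor is √(M_heavy/M_light), so 7 stages give [√(21.99/19.99)]^7 = (21.99/19.99)^(7/2).
= 1.10005^(7/2) = 1.40.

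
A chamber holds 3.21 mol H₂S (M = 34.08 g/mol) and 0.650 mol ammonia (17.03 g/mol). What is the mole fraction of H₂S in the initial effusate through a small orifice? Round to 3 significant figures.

0.777

Rate_i ∝ x_i/√M_i (Graham's law weighted by mole fraction), so the effusate composition follows n_i/√M_i.
So x_H₂S in the escaping gas = (n_H₂S/√M_H₂S) / Σ(n_i/√M_i)
= (3.21/√34.08) / (3.21/√34.08 + 0.650/√17.03) = 0.5499/(0.5499 + 0.1575) = 0.777.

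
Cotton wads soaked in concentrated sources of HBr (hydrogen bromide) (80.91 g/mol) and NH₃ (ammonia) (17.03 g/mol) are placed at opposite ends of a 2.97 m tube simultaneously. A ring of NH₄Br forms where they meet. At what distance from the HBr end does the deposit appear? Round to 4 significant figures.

0.9341 m

In equal time, each gas travels a distance ∝ its rate ∝ 1/√M, so d_HBr/d_NH₃ = √(M_NH₃/M_HBr) = √(17.03/80.91) = 0.4588.
With d_HBr + d_NH₃ = 2.97 m, d_NH₃ = 2.97/(1 + 0.4588) = 2.036 m.
d_HBr = 2.97 − 2.036 = 0.9341 m.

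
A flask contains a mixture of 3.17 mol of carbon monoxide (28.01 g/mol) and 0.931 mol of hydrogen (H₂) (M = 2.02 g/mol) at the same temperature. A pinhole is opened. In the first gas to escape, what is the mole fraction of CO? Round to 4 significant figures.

The effusion rate of species i is ∝ p_i/√M_i ∝ n_i/√M_i.
x_CO(eff) = (n_CO/√M_CO) / (n_CO/√M_CO + n_H₂/√M_H₂)
= (3.17/√28.01) / (3.17/√28.01 + 0.931/√2.02) = 0.5990/(0.5990 + 0.6550) = 0.4776.

0.4776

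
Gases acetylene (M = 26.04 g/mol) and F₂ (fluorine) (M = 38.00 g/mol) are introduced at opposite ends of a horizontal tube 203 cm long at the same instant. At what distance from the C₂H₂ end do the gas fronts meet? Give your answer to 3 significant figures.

111 cm

Distances travelled in equal time are proportional to diffusion rates, so d_C₂H₂/d_F₂ = √(M_F₂/M_C₂H₂) = √(38.00/26.04) = 1.208.
With d_C₂H₂ + d_F₂ = 203 cm, d_F₂ = 203/(1 + 1.208) = 91.94 cm.
d_C₂H₂ = 203 − 91.94 = 111 cm.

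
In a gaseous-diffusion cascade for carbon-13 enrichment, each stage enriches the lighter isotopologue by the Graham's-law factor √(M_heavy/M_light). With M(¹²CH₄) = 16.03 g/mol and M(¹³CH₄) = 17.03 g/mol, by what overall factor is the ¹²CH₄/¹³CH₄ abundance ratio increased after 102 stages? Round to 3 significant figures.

21.9

Each stage multiplies the ratio by α = √(17.03/16.03), so after 102 stages the overall factor is α^102 = (17.03/16.03)^(102/2).
= 1.06238^51 = 21.9.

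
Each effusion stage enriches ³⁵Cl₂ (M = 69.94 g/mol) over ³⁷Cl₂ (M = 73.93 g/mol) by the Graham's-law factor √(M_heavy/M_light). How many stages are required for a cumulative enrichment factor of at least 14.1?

96

With α = √(73.93/69.94) per stage, ln α = ½ ln(1.05705) = 0.02774.
Need α^N ≥ 14.1 ⇒ N ≥ ln(14.1) / ln α = 2.646 / 0.02774 = 95.39.
Minimum whole number of stages: N = 96.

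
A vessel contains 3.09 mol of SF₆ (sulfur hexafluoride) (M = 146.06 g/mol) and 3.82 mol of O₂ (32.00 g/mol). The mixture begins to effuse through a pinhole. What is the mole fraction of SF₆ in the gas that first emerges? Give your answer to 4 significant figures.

0.2746

The effusion rate of species i is ∝ p_i/√M_i ∝ n_i/√M_i.
So x_SF₆ in the escaping gas = (n_SF₆/√M_SF₆) / Σ(n_i/√M_i)
= (3.09/√146.06) / (3.09/√146.06 + 3.82/√32.00) = 0.2557/(0.2557 + 0.6753) = 0.2746.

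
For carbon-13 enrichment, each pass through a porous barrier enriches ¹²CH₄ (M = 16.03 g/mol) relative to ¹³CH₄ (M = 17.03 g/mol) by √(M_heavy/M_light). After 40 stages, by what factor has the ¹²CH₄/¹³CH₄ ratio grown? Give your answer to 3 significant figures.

Overall factor = α^40 with α = √(17.03/16.03), i.e. (17.03/16.03)^(40/2).
= 1.06238^20 = 3.35.

3.35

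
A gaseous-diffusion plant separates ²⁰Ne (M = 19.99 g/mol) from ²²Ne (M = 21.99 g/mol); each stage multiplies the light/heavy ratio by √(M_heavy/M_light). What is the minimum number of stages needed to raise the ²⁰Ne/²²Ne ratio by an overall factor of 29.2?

With α = √(21.99/19.99) per stage, ln α = ½ ln(1.10005) = 0.04768.
Need α^N ≥ 29.2 ⇒ N ≥ ln(29.2) / ln α = 3.374 / 0.04768 = 70.77.
Rounding up, N = 71 stages.

71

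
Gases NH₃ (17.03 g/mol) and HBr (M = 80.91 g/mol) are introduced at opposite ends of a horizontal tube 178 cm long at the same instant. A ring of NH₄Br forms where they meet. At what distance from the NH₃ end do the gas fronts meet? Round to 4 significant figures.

122.0 cm

Distances travelled in equal time are proportional to diffusion rates, so d_NH₃/d_HBr = √(M_HBr/M_NH₃) = √(80.91/17.03) = 2.180.
With d_NH₃ + d_HBr = 178 cm, d_HBr = 178/(1 + 2.180) = 55.98 cm.
d_NH₃ = 178 − 55.98 = 122.0 cm.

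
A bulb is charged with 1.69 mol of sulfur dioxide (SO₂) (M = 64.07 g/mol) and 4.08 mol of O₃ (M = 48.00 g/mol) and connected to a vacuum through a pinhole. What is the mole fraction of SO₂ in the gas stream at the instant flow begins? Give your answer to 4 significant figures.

Effusion rate of each component ∝ n_i/√M_i (partial pressure × 1/√M).
x_SO₂(eff) = (n_SO₂/√M_SO₂) / (n_SO₂/√M_SO₂ + n_O₃/√M_O₃)
= (1.69/√64.07) / (1.69/√64.07 + 4.08/√48.00) = 0.2111/(0.2111 + 0.5889) = 0.2639.

0.2639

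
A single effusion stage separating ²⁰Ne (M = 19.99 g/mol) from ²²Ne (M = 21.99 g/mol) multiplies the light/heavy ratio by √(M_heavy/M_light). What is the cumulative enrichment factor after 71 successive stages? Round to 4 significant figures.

29.52

Each stage multiplies the ratio by α = √(21.99/19.99), so after 71 stages the overall factor is α^71 = (21.99/19.99)^(71/2).
= 1.10005^(71/2) = 29.52.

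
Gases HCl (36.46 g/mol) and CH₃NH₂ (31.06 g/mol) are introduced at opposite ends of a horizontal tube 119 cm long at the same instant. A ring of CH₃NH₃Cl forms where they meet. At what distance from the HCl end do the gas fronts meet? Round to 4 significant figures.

57.12 cm

Distances travelled in equal time are proportional to diffusion rates, so d_HCl/d_CH₃NH₂ = √(M_CH₃NH₂/M_HCl) = √(31.06/36.46) = 0.9230.
With d_HCl + d_CH₃NH₂ = 119 cm, d_CH₃NH₂ = 119/(1 + 0.9230) = 61.88 cm.
d_HCl = 119 − 61.88 = 57.12 cm.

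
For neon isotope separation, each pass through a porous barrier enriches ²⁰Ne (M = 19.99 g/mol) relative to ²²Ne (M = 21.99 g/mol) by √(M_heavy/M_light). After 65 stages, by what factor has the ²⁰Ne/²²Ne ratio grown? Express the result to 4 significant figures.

After 65 stages the ratio has grown by (√(21.99/19.99))^65 = (21.99/19.99)^(65/2).
= 1.10005^(65/2) = 22.18.

22.18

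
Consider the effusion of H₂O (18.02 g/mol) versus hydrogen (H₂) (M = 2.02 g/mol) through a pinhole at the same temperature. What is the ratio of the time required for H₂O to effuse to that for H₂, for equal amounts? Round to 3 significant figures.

2.99

Using Graham's law: t_H₂O/t_H₂ = √(M_H₂O/M_H₂) = √(18.02/2.02) = √8.921 = 2.99.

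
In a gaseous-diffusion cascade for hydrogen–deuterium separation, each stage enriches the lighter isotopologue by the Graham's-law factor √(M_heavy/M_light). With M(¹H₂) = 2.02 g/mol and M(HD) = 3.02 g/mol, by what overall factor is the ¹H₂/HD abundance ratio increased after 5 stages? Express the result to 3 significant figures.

Each stage multiplies the ratio by α = √(3.02/2.02), so after 5 stages the overall factor is α^5 = (3.02/2.02)^(5/2).
= 1.49505^(5/2) = 2.73.

2.73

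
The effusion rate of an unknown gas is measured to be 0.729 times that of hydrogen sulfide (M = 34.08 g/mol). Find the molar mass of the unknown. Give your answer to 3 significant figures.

Since effusion rate ∝ 1/√M, rate_X/rate_H₂S = √(M_H₂S/M_X).
0.729 = √(34.08/M_X)
M_X = 34.08 / 0.729² = 34.08 / 0.5314 = 64.1 g/mol

64.1 g/mol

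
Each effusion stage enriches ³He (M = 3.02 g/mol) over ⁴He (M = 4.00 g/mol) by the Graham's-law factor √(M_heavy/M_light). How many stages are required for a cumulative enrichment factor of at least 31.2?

Per stage α = (4.00/3.02)^(1/2) = 1.32450^0.5, giving ln α = 0.1405.
Need α^N ≥ 31.2 ⇒ N ≥ ln(31.2) / ln α = 3.440 / 0.1405 = 24.48.
Rounding up, N = 25 stages.

25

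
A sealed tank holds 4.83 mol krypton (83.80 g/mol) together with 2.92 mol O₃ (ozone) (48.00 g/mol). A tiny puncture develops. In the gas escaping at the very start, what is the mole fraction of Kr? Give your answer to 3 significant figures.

Effusion rate of each component ∝ n_i/√M_i (partial pressure × 1/√M).
Mole fraction of Kr in the effusate = (n_Kr/√M_Kr) / (n_Kr/√M_Kr + n_O₃/√M_O₃)
= (4.83/√83.80) / (4.83/√83.80 + 2.92/√48.00) = 0.5276/(0.5276 + 0.4215) = 0.556.

0.556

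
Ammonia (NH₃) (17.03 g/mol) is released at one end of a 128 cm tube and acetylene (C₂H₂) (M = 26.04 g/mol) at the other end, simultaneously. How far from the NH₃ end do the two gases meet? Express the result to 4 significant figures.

In equal time, each gas travels a distance ∝ its rate ∝ 1/√M, so d_NH₃/d_C₂H₂ = √(M_C₂H₂/M_NH₃) = √(26.04/17.03) = 1.237.
With d_NH₃ + d_C₂H₂ = 128 cm, d_C₂H₂ = 128/(1 + 1.237) = 57.23 cm.
d_NH₃ = 128 − 57.23 = 70.77 cm.

70.77 cm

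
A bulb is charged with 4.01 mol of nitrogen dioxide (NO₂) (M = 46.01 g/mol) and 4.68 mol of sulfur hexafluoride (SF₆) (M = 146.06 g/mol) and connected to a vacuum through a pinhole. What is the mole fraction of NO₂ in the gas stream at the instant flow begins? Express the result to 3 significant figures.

The effusion rate of species i is ∝ p_i/√M_i ∝ n_i/√M_i.
Mole fraction of NO₂ in the effusate = (n_NO₂/√M_NO₂) / (n_NO₂/√M_NO₂ + n_SF₆/√M_SF₆)
= (4.01/√46.01) / (4.01/√46.01 + 4.68/√146.06) = 0.5912/(0.5912 + 0.3872) = 0.604.

0.604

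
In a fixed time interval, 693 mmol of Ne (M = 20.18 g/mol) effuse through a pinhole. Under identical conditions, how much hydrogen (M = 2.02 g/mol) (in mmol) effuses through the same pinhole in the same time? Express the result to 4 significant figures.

2190 mmol

Since effusion rate ∝ 1/√M, rate_H₂/rate_Ne = √(M_Ne/M_H₂) = √(20.18/2.02) = √9.990 = 3.161.
So the amount for H₂ is 693 × 3.161 = 2190 mmol.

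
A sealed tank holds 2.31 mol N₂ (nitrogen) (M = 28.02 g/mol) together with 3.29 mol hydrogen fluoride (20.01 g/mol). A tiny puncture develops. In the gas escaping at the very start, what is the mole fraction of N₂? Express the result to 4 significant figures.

0.3724

The effusion rate of species i is ∝ p_i/√M_i ∝ n_i/√M_i.
So x_N₂ in the escaping gas = (n_N₂/√M_N₂) / Σ(n_i/√M_i)
= (2.31/√28.02) / (2.31/√28.02 + 3.29/√20.01) = 0.4364/(0.4364 + 0.7355) = 0.3724.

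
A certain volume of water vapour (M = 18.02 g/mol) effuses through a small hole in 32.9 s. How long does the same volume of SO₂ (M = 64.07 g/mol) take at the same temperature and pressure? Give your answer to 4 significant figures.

From Graham's law, t_SO₂/t_H₂O = √(M_SO₂/M_H₂O) = √(64.07/18.02) = √3.555 = 1.886.
So the time for SO₂ is 32.9 × 1.886 = 62.04 s.

62.04 s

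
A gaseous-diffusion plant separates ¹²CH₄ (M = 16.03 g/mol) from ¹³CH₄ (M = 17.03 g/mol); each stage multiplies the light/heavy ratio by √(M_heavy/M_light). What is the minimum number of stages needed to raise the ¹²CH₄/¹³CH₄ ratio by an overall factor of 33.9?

Per stage α = (17.03/16.03)^(1/2) = 1.06238^0.5, giving ln α = 0.03026.
Need α^N ≥ 33.9 ⇒ N ≥ ln(33.9) / ln α = 3.523 / 0.03026 = 116.45.
So at least 117 stages are needed.

117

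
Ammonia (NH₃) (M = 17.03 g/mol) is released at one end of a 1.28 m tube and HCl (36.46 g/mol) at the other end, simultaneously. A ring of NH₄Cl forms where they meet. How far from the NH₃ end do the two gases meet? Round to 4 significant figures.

0.7603 m

In equal time, each gas travels a distance ∝ its rate ∝ 1/√M, so d_NH₃/d_HCl = √(M_HCl/M_NH₃) = √(36.46/17.03) = 1.463.
With d_NH₃ + d_HCl = 1.28 m, d_HCl = 1.28/(1 + 1.463) = 0.5197 m.
d_NH₃ = 1.28 − 0.5197 = 0.7603 m.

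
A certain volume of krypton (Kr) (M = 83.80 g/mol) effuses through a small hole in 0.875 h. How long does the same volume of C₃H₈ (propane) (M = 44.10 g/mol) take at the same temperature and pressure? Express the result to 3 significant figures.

Since effusion rate ∝ 1/√M, t_C₃H₈/t_Kr = √(M_C₃H₈/M_Kr) = √(44.10/83.80) = √0.5263 = 0.7254.
So the time for C₃H₈ is 0.875 × 0.7254 = 0.635 h.

0.635 h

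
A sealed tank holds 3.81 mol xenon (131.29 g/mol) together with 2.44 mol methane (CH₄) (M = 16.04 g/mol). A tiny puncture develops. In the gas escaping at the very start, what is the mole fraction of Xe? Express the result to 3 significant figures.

0.353

The effusion rate of species i is ∝ p_i/√M_i ∝ n_i/√M_i.
So x_Xe in the escaping gas = (n_Xe/√M_Xe) / Σ(n_i/√M_i)
= (3.81/√131.29) / (3.81/√131.29 + 2.44/√16.04) = 0.3325/(0.3325 + 0.6092) = 0.353.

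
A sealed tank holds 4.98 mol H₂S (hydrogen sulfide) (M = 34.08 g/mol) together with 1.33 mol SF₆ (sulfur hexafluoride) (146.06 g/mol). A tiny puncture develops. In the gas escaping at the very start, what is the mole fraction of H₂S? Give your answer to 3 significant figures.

0.886

Each component's effusion rate ∝ (its partial pressure)·(1/√M) ∝ n_i/√M_i.
x_H₂S(eff) = (n_H₂S/√M_H₂S) / (n_H₂S/√M_H₂S + n_SF₆/√M_SF₆)
= (4.98/√34.08) / (4.98/√34.08 + 1.33/√146.06) = 0.8531/(0.8531 + 0.1100) = 0.886.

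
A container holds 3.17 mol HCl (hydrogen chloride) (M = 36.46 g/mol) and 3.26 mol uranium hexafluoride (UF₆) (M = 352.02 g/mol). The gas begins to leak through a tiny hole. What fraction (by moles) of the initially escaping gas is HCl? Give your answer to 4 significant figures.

Each component's effusion rate ∝ (its partial pressure)·(1/√M) ∝ n_i/√M_i.
x_HCl(eff) = (n_HCl/√M_HCl) / (n_HCl/√M_HCl + n_UF₆/√M_UF₆)
= (3.17/√36.46) / (3.17/√36.46 + 3.26/√352.02) = 0.5250/(0.5250 + 0.1738) = 0.7513.

0.7513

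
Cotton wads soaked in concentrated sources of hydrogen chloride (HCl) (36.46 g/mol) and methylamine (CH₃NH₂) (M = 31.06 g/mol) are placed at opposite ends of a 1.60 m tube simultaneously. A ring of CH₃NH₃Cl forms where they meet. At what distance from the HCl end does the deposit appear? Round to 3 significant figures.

0.768 m

In equal time, each gas travels a distance ∝ its rate ∝ 1/√M, so d_HCl/d_CH₃NH₂ = √(M_CH₃NH₂/M_HCl) = √(31.06/36.46) = 0.9230.
With d_HCl + d_CH₃NH₂ = 1.60 m, d_CH₃NH₂ = 1.60/(1 + 0.9230) = 0.8320 m.
d_HCl = 1.60 − 0.8320 = 0.768 m.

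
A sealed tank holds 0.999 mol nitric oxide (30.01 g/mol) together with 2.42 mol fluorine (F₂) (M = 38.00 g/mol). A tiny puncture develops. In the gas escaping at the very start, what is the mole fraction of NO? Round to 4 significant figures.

Each component's effusion rate ∝ (its partial pressure)·(1/√M) ∝ n_i/√M_i.
Mole fraction of NO in the effusate = (n_NO/√M_NO) / (n_NO/√M_NO + n_F₂/√M_F₂)
= (0.999/√30.01) / (0.999/√30.01 + 2.42/√38.00) = 0.1824/(0.1824 + 0.3926) = 0.3172.

0.3172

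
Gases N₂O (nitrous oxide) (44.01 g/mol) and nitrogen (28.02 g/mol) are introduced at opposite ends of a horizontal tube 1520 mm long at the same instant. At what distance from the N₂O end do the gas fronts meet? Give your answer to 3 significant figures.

Graham's law gives d_N₂O/d_N₂ = rate_N₂O/rate_N₂ = √(M_N₂/M_N₂O) = √(28.02/44.01) = 0.7979.
With d_N₂O + d_N₂ = 1520 mm, d_N₂ = 1520/(1 + 0.7979) = 845.4 mm.
d_N₂O = 1520 − 845.4 = 675 mm.

675 mm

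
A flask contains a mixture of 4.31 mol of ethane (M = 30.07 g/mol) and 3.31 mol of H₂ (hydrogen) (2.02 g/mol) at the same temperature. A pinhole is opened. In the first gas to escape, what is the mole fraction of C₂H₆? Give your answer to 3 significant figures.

Rate_i ∝ x_i/√M_i (Graham's law weighted by mole fraction), so the effusate composition follows n_i/√M_i.
Mole fraction of C₂H₆ in the effusate = (n_C₂H₆/√M_C₂H₆) / (n_C₂H₆/√M_C₂H₆ + n_H₂/√M_H₂)
= (4.31/√30.07) / (4.31/√30.07 + 3.31/√2.02) = 0.7860/(0.7860 + 2.329) = 0.252.

0.252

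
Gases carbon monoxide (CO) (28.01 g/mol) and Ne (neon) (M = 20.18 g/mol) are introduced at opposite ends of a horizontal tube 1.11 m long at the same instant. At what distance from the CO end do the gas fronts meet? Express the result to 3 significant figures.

The fronts meet when d_CO + d_Ne = L with d_CO/d_Ne = √(M_Ne/M_CO) (Graham's law). Here √(M_Ne/M_CO) = √(20.18/28.01) = 0.8488.
With d_CO + d_Ne = 1.11 m, d_Ne = 1.11/(1 + 0.8488) = 0.6004 m.
d_CO = 1.11 − 0.6004 = 0.510 m.

0.510 m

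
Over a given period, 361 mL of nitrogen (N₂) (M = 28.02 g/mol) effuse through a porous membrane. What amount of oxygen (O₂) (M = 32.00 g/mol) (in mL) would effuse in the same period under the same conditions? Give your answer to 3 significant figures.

338 mL

Graham's law gives rate_O₂/rate_N₂ = √(M_N₂/M_O₂) = √(28.02/32.00) = √0.8756 = 0.9357.
So the volume for O₂ is 361 × 0.9357 = 338 mL.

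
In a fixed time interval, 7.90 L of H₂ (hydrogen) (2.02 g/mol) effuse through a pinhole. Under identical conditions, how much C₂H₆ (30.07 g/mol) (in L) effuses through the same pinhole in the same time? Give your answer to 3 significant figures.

2.05 L

Using Graham's law: rate_C₂H₆/rate_H₂ = √(M_H₂/M_C₂H₆) = √(2.02/30.07) = √0.06718 = 0.2592.
So the volume for C₂H₆ is 7.90 × 0.2592 = 2.05 L.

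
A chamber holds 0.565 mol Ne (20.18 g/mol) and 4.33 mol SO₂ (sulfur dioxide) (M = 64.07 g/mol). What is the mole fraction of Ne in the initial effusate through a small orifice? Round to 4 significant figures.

0.1886

Rate_i ∝ x_i/√M_i (Graham's law weighted by mole fraction), so the effusate composition follows n_i/√M_i.
So x_Ne in the escaping gas = (n_Ne/√M_Ne) / Σ(n_i/√M_i)
= (0.565/√20.18) / (0.565/√20.18 + 4.33/√64.07) = 0.1258/(0.1258 + 0.5410) = 0.1886.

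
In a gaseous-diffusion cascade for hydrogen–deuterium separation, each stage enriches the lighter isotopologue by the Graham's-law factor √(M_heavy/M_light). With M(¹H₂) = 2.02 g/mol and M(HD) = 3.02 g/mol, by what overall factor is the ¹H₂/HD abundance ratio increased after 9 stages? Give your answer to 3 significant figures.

Overall factor = α^9 with α = √(3.02/2.02), i.e. (3.02/2.02)^(9/2).
= 1.49505^(9/2) = 6.11.

6.11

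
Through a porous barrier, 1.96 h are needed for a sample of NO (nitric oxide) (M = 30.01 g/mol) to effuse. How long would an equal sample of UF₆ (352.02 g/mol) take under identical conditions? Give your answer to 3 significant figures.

6.71 h

Using Graham's law: t_UF₆/t_NO = √(M_UF₆/M_NO) = √(352.02/30.01) = √11.73 = 3.425.
So the time for UF₆ is 1.96 × 3.425 = 6.71 h.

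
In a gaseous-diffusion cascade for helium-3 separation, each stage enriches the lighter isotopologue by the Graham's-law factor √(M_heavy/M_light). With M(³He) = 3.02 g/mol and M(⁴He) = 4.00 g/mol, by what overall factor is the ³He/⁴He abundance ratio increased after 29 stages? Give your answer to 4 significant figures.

Overall factor = α^29 with α = √(4.00/3.02), i.e. (4.00/3.02)^(29/2).
= 1.32450^(29/2) = 58.85.

58.85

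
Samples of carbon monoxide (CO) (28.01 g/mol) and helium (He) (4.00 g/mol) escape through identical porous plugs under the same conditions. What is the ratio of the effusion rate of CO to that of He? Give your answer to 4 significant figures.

0.3779

Since effusion rate ∝ 1/√M, rate_CO/rate_He = √(M_He/M_CO) = √(4.00/28.01) = √0.1428 = 0.3779.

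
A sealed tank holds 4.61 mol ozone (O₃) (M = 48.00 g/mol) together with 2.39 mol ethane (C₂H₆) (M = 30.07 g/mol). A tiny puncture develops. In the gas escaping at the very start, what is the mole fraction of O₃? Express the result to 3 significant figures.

0.604

The effusion rate of species i is ∝ p_i/√M_i ∝ n_i/√M_i.
x_O₃(eff) = (n_O₃/√M_O₃) / (n_O₃/√M_O₃ + n_C₂H₆/√M_C₂H₆)
= (4.61/√48.00) / (4.61/√48.00 + 2.39/√30.07) = 0.6654/(0.6654 + 0.4358) = 0.604.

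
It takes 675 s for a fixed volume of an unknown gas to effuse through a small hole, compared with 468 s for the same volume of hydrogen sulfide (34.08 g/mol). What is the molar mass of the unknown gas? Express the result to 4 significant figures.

70.89 g/mol

Graham's law gives t_X/t_H₂S = √(M_X/M_H₂S).
675/468 = 1.442 = √(M_X/34.08)
M_X = 34.08 × 1.442² = 34.08 × 2.080 = 70.89 g/mol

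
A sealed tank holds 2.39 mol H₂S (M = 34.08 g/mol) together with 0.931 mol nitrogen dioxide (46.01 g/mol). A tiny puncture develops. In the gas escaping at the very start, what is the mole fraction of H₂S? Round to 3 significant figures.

The effusion rate of species i is ∝ p_i/√M_i ∝ n_i/√M_i.
x_H₂S(eff) = (n_H₂S/√M_H₂S) / (n_H₂S/√M_H₂S + n_NO₂/√M_NO₂)
= (2.39/√34.08) / (2.39/√34.08 + 0.931/√46.01) = 0.4094/(0.4094 + 0.1373) = 0.749.

0.749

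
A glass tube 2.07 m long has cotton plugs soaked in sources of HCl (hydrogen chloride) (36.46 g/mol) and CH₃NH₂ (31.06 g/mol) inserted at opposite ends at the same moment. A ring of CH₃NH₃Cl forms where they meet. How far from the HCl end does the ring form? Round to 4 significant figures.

0.9935 m

Distances travelled in equal time are proportional to diffusion rates, so d_HCl/d_CH₃NH₂ = √(M_CH₃NH₂/M_HCl) = √(31.06/36.46) = 0.9230.
With d_HCl + d_CH₃NH₂ = 2.07 m, d_CH₃NH₂ = 2.07/(1 + 0.9230) = 1.076 m.
d_HCl = 2.07 − 1.076 = 0.9935 m.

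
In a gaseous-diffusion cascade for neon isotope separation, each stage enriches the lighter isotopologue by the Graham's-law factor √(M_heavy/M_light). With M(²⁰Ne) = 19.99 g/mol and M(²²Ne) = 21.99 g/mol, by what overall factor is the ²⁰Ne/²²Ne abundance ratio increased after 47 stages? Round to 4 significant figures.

After 47 stages the ratio has grown by (√(21.99/19.99))^47 = (21.99/19.99)^(47/2).
= 1.10005^(47/2) = 9.401.

9.401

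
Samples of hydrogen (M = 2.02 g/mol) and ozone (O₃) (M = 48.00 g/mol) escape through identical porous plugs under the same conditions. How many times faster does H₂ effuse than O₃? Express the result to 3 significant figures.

4.87

From Graham's law, rate_H₂/rate_O₃ = √(M_O₃/M_H₂) = √(48.00/2.02) = √23.76 = 4.87.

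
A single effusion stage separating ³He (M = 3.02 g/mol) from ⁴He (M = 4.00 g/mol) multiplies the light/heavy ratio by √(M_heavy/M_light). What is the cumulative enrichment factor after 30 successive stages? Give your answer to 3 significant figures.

Each stage multiplies the ratio by α = √(4.00/3.02), so after 30 stages the overall factor is α^30 = (4.00/3.02)^(30/2).
= 1.32450^15 = 67.7.

67.7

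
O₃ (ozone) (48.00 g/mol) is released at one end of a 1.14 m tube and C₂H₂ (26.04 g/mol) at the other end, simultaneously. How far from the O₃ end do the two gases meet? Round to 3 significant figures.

0.484 m

Distances travelled in equal time are proportional to diffusion rates, so d_O₃/d_C₂H₂ = √(M_C₂H₂/M_O₃) = √(26.04/48.00) = 0.7365.
With d_O₃ + d_C₂H₂ = 1.14 m, d_C₂H₂ = 1.14/(1 + 0.7365) = 0.6565 m.
d_O₃ = 1.14 − 0.6565 = 0.484 m.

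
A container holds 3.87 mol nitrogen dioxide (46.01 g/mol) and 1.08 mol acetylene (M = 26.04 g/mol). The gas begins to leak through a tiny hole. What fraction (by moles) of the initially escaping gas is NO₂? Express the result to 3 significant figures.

Effusion rate of each component ∝ n_i/√M_i (partial pressure × 1/√M).
x_NO₂(eff) = (n_NO₂/√M_NO₂) / (n_NO₂/√M_NO₂ + n_C₂H₂/√M_C₂H₂)
= (3.87/√46.01) / (3.87/√46.01 + 1.08/√26.04) = 0.5705/(0.5705 + 0.2116) = 0.729.

0.729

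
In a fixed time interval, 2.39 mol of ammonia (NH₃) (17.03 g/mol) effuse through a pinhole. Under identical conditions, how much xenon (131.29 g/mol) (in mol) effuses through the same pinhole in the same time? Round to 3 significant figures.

0.861 mol

By Graham's law, rate_Xe/rate_NH₃ = √(M_NH₃/M_Xe) = √(17.03/131.29) = √0.1297 = 0.3602.
So the amount for Xe is 2.39 × 0.3602 = 0.861 mol.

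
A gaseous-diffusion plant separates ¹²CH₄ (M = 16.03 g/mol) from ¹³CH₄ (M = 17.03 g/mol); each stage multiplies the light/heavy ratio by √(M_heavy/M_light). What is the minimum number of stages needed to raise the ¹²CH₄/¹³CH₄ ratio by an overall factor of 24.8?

Single-stage factor α = √(17.03/16.03), so ln α = ½ ln(1.06238) = 0.03026.
Need α^N ≥ 24.8 ⇒ N ≥ ln(24.8) / ln α = 3.211 / 0.03026 = 106.12.
So at least 107 stages are needed.

107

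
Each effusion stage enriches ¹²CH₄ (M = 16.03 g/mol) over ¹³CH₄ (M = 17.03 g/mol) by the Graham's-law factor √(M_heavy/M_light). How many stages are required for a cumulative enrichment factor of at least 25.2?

107

Per stage α = (17.03/16.03)^(1/2) = 1.06238^0.5, giving ln α = 0.03026.
Need α^N ≥ 25.2 ⇒ N ≥ ln(25.2) / ln α = 3.227 / 0.03026 = 106.65.
Rounding up, N = 107 stages.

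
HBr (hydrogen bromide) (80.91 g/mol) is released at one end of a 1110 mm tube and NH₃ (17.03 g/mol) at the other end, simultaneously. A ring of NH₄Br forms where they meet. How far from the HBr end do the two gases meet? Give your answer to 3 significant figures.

349 mm

In equal time, each gas travels a distance ∝ its rate ∝ 1/√M, so d_HBr/d_NH₃ = √(M_NH₃/M_HBr) = √(17.03/80.91) = 0.4588.
With d_HBr + d_NH₃ = 1110 mm, d_NH₃ = 1110/(1 + 0.4588) = 760.9 mm.
d_HBr = 1110 − 760.9 = 349 mm.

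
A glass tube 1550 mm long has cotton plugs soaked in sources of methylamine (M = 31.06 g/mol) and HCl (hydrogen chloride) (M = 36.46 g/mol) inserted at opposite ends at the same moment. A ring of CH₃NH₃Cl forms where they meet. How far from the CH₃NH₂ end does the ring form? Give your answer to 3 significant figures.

806 mm

The fronts meet when d_CH₃NH₂ + d_HCl = L with d_CH₃NH₂/d_HCl = √(M_HCl/M_CH₃NH₂) (Graham's law). Here √(M_HCl/M_CH₃NH₂) = √(36.46/31.06) = 1.083.
With d_CH₃NH₂ + d_HCl = 1550 mm, d_HCl = 1550/(1 + 1.083) = 744.0 mm.
d_CH₃NH₂ = 1550 − 744.0 = 806 mm.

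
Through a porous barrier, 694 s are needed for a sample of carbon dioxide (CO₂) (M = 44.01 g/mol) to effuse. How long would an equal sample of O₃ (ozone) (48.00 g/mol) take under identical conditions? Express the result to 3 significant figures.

725 s

By Graham's law, t_O₃/t_CO₂ = √(M_O₃/M_CO₂) = √(48.00/44.01) = √1.091 = 1.044.
So the time for O₃ is 694 × 1.044 = 725 s.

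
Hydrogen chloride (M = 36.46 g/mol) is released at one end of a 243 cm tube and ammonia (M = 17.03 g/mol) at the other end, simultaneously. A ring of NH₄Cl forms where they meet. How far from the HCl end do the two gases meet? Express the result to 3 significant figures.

98.7 cm

Distances travelled in equal time are proportional to diffusion rates, so d_HCl/d_NH₃ = √(M_NH₃/M_HCl) = √(17.03/36.46) = 0.6834.
With d_HCl + d_NH₃ = 243 cm, d_NH₃ = 243/(1 + 0.6834) = 144.3 cm.
d_HCl = 243 − 144.3 = 98.7 cm.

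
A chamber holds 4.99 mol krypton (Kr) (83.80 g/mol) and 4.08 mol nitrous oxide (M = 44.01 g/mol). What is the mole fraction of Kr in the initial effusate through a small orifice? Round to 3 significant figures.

Effusion rate of each component ∝ n_i/√M_i (partial pressure × 1/√M).
x_Kr(eff) = (n_Kr/√M_Kr) / (n_Kr/√M_Kr + n_N₂O/√M_N₂O)
= (4.99/√83.80) / (4.99/√83.80 + 4.08/√44.01) = 0.5451/(0.5451 + 0.6150) = 0.470.

0.470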